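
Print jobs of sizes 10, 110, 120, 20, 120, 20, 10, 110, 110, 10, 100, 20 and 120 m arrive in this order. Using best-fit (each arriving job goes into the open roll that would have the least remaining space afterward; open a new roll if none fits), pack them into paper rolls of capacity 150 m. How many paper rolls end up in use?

  10 → roll 1 (new)  [load 10/150]
  110 → roll 1  [load 120/150]
  120 → roll 2 (new)  [load 120/150]
  20 → roll 1  [load 140/150]
  120 → roll 3 (new)  [load 120/150]
  20 → roll 2  [load 140/150]
  10 → roll 1  [load 150/150]
  110 → roll 4 (new)  [load 110/150]
  110 → roll 5 (new)  [load 110/150]
  10 → roll 2  [load 150/150]
  100 → roll 6 (new)  [load 100/150]
  20 → roll 3  [load 140/150]
  120 → roll 7 (new)  [load 120/150]
7 paper rolls opened.

7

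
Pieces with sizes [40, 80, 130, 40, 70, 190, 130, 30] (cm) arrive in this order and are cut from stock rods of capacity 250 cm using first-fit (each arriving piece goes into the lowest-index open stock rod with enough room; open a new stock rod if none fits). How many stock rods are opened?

  40 → stock rod 1 (new)  [load 40/250]
  80 → stock rod 1  [load 120/250]
  130 → stock rod 1  [load 250/250]
  40 → stock rod 2 (new)  [load 40/250]
  70 → stock rod 2  [load 110/250]
  190 → stock rod 3 (new)  [load 190/250]
  130 → stock rod 2  [load 240/250]
  30 → stock rod 3  [load 220/250]
3 stock rods opened.

3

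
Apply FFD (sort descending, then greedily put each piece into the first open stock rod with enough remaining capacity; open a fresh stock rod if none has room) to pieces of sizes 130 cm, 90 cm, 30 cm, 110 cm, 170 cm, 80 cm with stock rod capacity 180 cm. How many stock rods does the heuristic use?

4

Sorted descending: 170, 130, 110, 90, 80, 30.
  170 → stock rod 1 (new)  [load 170/180]
  130 → stock rod 2 (new)  [load 130/180]
  110 → stock rod 3 (new)  [load 110/180]
  90 → stock rod 4 (new)  [load 90/180]
  80 → stock rod 4  [load 170/180]
  30 → stock rod 2  [load 160/180]
4 stock rods opened.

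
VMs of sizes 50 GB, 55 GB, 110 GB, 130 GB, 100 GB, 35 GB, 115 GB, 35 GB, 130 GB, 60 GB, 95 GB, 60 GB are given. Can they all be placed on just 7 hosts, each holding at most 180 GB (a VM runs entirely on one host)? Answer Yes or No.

Yes

A valid assignment using 6 hosts:
  host 1: 130 + 50 = 180
  host 2: 130 + 35 = 165
  host 3: 115 + 60 = 175
  host 4: 110 + 60 = 170
  host 5: 100 + 55 = 155
  host 6: 95 + 35 = 130
That uses only 6 ≤ 7, so 7 hosts are enough.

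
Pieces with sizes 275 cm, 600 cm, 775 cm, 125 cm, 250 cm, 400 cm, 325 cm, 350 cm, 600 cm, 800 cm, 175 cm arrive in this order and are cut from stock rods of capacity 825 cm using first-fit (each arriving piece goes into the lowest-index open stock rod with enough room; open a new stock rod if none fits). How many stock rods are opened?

7

  275 → stock rod 1 (new)  [load 275/825]
  600 → stock rod 2 (new)  [load 600/825]
  775 → stock rod 3 (new)  [load 775/825]
  125 → stock rod 1  [load 400/825]
  250 → stock rod 1  [load 650/825]
  400 → stock rod 4 (new)  [load 400/825]
  325 → stock rod 4  [load 725/825]
  350 → stock rod 5 (new)  [load 350/825]
  600 → stock rod 6 (new)  [load 600/825]
  800 → stock rod 7 (new)  [load 800/825]
  175 → stock rod 1  [load 825/825]
7 stock rods opened.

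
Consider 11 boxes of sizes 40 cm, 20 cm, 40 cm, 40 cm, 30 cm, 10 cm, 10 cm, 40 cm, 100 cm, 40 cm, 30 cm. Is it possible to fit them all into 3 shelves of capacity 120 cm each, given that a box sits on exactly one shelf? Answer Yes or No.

No

Total = 400 cm; ⌈400/120⌉ = 4.
At least 4 shelves are required, but only 3 are allowed.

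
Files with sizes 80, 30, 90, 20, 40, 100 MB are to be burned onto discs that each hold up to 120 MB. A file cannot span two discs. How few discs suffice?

Total = 100 + 90 + 80 + 40 + 30 + 20 = 360 MB.
Lower bound: ⌈360/120⌉ = 3 discs.
A packing using 3 discs:
  disc 1: 100 + 20 = 120
  disc 2: 90 + 30 = 120
  disc 3: 80 + 40 = 120
This matches the lower bound, so 3 is optimal.

3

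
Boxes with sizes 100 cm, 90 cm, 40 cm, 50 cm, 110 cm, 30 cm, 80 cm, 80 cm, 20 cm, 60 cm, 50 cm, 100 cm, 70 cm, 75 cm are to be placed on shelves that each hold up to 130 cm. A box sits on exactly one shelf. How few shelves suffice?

Total = 110 + 100 + 100 + 90 + 80 + 80 + 75 + 70 + 60 + 50 + 50 + 40 + 30 + 20 = 955 cm.
Lower bound: ⌈955/130⌉ = 8 shelves.
A packing using 8 shelves:
  shelf 1: 110 + 20 = 130
  shelf 2: 100 + 30 = 130
  shelf 3: 100 = 100
  shelf 4: 90 + 40 = 130
  shelf 5: 80 + 50 = 130
  shelf 6: 80 + 50 = 130
  shelf 7: 75 = 75
  shelf 8: 70 + 60 = 130
This matches the lower bound, so 8 is optimal.

8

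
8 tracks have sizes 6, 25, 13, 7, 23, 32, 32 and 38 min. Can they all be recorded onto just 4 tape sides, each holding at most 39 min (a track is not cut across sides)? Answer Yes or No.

Total = 176 min; ⌈176/39⌉ = 5.
At least 5 tape sides are required, but only 4 are allowed.

No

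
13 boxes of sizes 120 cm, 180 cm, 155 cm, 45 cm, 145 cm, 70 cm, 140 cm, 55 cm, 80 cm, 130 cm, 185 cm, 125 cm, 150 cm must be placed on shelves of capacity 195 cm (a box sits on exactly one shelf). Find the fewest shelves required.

10

Total = 185 + 180 + 155 + 150 + 145 + 140 + 130 + 125 + 120 + 80 + 70 + 55 + 45 = 1580 cm.
Lower bound: ⌈1580/195⌉ = 9 shelves.
A packing using 10 shelves:
  shelf 1: 185 = 185
  shelf 2: 180 = 180
  shelf 3: 155 = 155
  shelf 4: 150 + 45 = 195
  shelf 5: 145 = 145
  shelf 6: 140 + 55 = 195
  shelf 7: 130 = 130
  shelf 8: 125 + 70 = 195
  shelf 9: 120 = 120
  shelf 10: 80 = 80
No arrangement into 9 shelves stays within capacity, so 10 is optimal.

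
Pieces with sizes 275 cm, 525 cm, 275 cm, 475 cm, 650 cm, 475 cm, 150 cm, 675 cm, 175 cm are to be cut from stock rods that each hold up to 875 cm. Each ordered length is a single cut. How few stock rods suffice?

5

Total = 675 + 650 + 525 + 475 + 475 + 275 + 275 + 175 + 150 = 3675 cm.
Lower bound: ⌈3675/875⌉ = 5 stock rods.
A packing using 5 stock rods:
  stock rod 1: 675 + 175 = 850
  stock rod 2: 650 + 150 = 800
  stock rod 3: 525 + 275 = 800
  stock rod 4: 475 + 275 = 750
  stock rod 5: 475 = 475
This matches the lower bound, so 5 is optimal.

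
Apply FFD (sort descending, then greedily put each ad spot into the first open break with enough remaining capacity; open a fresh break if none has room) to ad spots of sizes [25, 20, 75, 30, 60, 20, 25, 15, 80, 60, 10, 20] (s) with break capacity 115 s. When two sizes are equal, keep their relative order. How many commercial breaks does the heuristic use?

Sorted descending: 80, 75, 60, 60, 30, 25, 25, 20, 20, 20, 15, 10.
  80 → break 1 (new)  [load 80/115]
  75 → break 2 (new)  [load 75/115]
  60 → break 3 (new)  [load 60/115]
  60 → break 4 (new)  [load 60/115]
  30 → break 1  [load 110/115]
  25 → break 2  [load 100/115]
  25 → break 3  [load 85/115]
  20 → break 3  [load 105/115]
  20 → break 4  [load 80/115]
  20 → break 4  [load 100/115]
  15 → break 2  [load 115/115]
  10 → break 3  [load 115/115]
4 commercial breaks opened.

4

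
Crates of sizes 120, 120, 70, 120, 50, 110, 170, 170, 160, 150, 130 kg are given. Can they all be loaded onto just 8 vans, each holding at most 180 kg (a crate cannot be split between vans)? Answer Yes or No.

No

Total = 1370 kg; ⌈1370/180⌉ = 8.
9 crates each exceed half the capacity and cannot share a van, forcing at least 9 vans.
At least 9 vans are required, but only 8 are allowed.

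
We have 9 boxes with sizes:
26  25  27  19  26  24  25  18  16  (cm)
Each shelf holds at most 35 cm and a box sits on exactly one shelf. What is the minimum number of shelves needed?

Total = 27 + 26 + 26 + 25 + 25 + 24 + 19 + 18 + 16 = 206 cm.
Lower bound: ⌈206/35⌉ = 6 shelves.
Also, 8 boxes each exceed 35/2 cm, and no two of those can share a shelf, so at least 8 shelves are needed.
A packing using 8 shelves:
  shelf 1: 27 = 27
  shelf 2: 26 = 26
  shelf 3: 26 = 26
  shelf 4: 25 = 25
  shelf 5: 25 = 25
  shelf 6: 24 = 24
  shelf 7: 19 + 16 = 35
  shelf 8: 18 = 18
This matches the lower bound, so 8 is optimal.

8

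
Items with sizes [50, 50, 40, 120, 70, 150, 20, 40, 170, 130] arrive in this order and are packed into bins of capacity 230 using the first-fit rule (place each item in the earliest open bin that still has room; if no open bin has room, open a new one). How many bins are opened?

5

  50 → bin 1 (new)  [load 50/230]
  50 → bin 1  [load 100/230]
  40 → bin 1  [load 140/230]
  120 → bin 2 (new)  [load 120/230]
  70 → bin 1  [load 210/230]
  150 → bin 3 (new)  [load 150/230]
  20 → bin 1  [load 230/230]
  40 → bin 2  [load 160/230]
  170 → bin 4 (new)  [load 170/230]
  130 → bin 5 (new)  [load 130/230]
5 bins opened.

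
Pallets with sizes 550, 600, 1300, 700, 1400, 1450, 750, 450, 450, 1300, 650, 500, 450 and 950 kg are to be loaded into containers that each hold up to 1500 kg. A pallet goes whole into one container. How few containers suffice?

Total = 1450 + 1400 + 1300 + 1300 + 950 + 750 + 700 + 650 + 600 + 550 + 500 + 450 + 450 + 450 = 11500 kg.
Lower bound: ⌈11500/1500⌉ = 8 containers.
A packing using 9 containers:
  container 1: 1450 = 1450
  container 2: 1400 = 1400
  container 3: 1300 = 1300
  container 4: 1300 = 1300
  container 5: 950 + 550 = 1500
  container 6: 750 + 700 = 1450
  container 7: 650 + 600 = 1250
  container 8: 500 + 450 + 450 = 1400
  container 9: 450 = 450
No arrangement into 8 containers stays within capacity, so 9 is optimal.

9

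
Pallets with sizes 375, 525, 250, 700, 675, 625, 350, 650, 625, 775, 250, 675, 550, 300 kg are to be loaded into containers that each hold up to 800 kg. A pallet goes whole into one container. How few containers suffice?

Total = 775 + 700 + 675 + 675 + 650 + 625 + 625 + 550 + 525 + 375 + 350 + 300 + 250 + 250 = 7325 kg.
Lower bound: ⌈7325/800⌉ = 10 containers.
A packing using 11 containers:
  container 1: 775 = 775
  container 2: 700 = 700
  container 3: 675 = 675
  container 4: 675 = 675
  container 5: 650 = 650
  container 6: 625 = 625
  container 7: 625 = 625
  container 8: 550 + 250 = 800
  container 9: 525 + 250 = 775
  container 10: 375 + 350 = 725
  container 11: 300 = 300
No arrangement into 10 containers stays within capacity, so 11 is optimal.

11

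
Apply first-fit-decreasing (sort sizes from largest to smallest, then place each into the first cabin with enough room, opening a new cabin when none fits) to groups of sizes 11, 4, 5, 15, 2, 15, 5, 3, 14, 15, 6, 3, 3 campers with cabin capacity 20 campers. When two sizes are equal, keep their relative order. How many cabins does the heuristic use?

Sorted descending: 15, 15, 15, 14, 11, 6, 5, 5, 4, 3, 3, 3, 2.
  15 → cabin 1 (new)  [load 15/20]
  15 → cabin 2 (new)  [load 15/20]
  15 → cabin 3 (new)  [load 15/20]
  14 → cabin 4 (new)  [load 14/20]
  11 → cabin 5 (new)  [load 11/20]
  6 → cabin 4  [load 20/20]
  5 → cabin 1  [load 20/20]
  5 → cabin 2  [load 20/20]
  4 → cabin 3  [load 19/20]
  3 → cabin 5  [load 14/20]
  3 → cabin 5  [load 17/20]
  3 → cabin 5  [load 20/20]
  2 → cabin 6 (new)  [load 2/20]
6 cabins opened.

6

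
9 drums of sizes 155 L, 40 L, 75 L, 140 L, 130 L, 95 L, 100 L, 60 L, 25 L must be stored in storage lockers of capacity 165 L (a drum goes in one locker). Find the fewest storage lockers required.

Total = 155 + 140 + 130 + 100 + 95 + 75 + 60 + 40 + 25 = 820 L.
Lower bound: ⌈820/165⌉ = 5 storage lockers.
A packing using 6 storage lockers:
  locker 1: 155 = 155
  locker 2: 140 + 25 = 165
  locker 3: 130 = 130
  locker 4: 100 + 60 = 160
  locker 5: 95 + 40 = 135
  locker 6: 75 = 75
No arrangement into 5 storage lockers stays within capacity, so 6 is optimal.

6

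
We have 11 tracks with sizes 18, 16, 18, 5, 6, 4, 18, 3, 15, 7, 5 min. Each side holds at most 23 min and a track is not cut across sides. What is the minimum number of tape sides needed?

6

Total = 18 + 18 + 18 + 16 + 15 + 7 + 6 + 5 + 5 + 4 + 3 = 115 min.
Lower bound: ⌈115/23⌉ = 5 tape sides.
A packing using 6 tape sides:
  side 1: 18 + 5 = 23
  side 2: 18 + 5 = 23
  side 3: 18 + 4 = 22
  side 4: 16 + 7 = 23
  side 5: 15 + 6 = 21
  side 6: 3 = 3
No arrangement into 5 tape sides stays within capacity, so 6 is optimal.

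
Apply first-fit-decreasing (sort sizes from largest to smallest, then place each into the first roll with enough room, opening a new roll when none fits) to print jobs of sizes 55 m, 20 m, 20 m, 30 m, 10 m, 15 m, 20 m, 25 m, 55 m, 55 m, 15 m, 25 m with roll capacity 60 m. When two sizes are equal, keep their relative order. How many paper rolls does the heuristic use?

7

Sorted descending: 55, 55, 55, 30, 25, 25, 20, 20, 20, 15, 15, 10.
  55 → roll 1 (new)  [load 55/60]
  55 → roll 2 (new)  [load 55/60]
  55 → roll 3 (new)  [load 55/60]
  30 → roll 4 (new)  [load 30/60]
  25 → roll 4  [load 55/60]
  25 → roll 5 (new)  [load 25/60]
  20 → roll 5  [load 45/60]
  20 → roll 6 (new)  [load 20/60]
  20 → roll 6  [load 40/60]
  15 → roll 5  [load 60/60]
  15 → roll 6  [load 55/60]
  10 → roll 7 (new)  [load 10/60]
7 paper rolls opened.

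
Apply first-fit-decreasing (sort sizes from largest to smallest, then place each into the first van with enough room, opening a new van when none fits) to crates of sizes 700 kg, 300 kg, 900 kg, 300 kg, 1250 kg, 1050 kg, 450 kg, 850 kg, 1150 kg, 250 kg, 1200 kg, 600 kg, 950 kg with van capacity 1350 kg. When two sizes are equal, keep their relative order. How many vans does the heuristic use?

Sorted descending: 1250, 1200, 1150, 1050, 950, 900, 850, 700, 600, 450, 300, 300, 250.
  1250 → van 1 (new)  [load 1250/1350]
  1200 → van 2 (new)  [load 1200/1350]
  1150 → van 3 (new)  [load 1150/1350]
  1050 → van 4 (new)  [load 1050/1350]
  950 → van 5 (new)  [load 950/1350]
  900 → van 6 (new)  [load 900/1350]
  850 → van 7 (new)  [load 850/1350]
  700 → van 8 (new)  [load 700/1350]
  600 → van 8  [load 1300/1350]
  450 → van 6  [load 1350/1350]
  300 → van 4  [load 1350/1350]
  300 → van 5  [load 1250/1350]
  250 → van 7  [load 1100/1350]
8 vans opened.

8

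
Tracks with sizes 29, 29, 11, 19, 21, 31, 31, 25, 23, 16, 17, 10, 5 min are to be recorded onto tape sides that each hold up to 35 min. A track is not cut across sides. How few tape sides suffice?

Total = 31 + 31 + 29 + 29 + 25 + 23 + 21 + 19 + 17 + 16 + 11 + 10 + 5 = 267 min.
Lower bound: ⌈267/35⌉ = 8 tape sides.
A packing using 9 tape sides:
  side 1: 31 = 31
  side 2: 31 = 31
  side 3: 29 + 5 = 34
  side 4: 29 = 29
  side 5: 25 + 10 = 35
  side 6: 23 + 11 = 34
  side 7: 21 = 21
  side 8: 19 + 16 = 35
  side 9: 17 = 17
No arrangement into 8 tape sides stays within capacity, so 9 is optimal.

9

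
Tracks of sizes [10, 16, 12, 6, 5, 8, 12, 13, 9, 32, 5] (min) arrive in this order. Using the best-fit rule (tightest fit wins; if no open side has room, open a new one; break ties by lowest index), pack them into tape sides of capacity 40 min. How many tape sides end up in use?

  10 → side 1 (new)  [load 10/40]
  16 → side 1  [load 26/40]
  12 → side 1  [load 38/40]
  6 → side 2 (new)  [load 6/40]
  5 → side 2  [load 11/40]
  8 → side 2  [load 19/40]
  12 → side 2  [load 31/40]
  13 → side 3 (new)  [load 13/40]
  9 → side 2  [load 40/40]
  32 → side 4 (new)  [load 32/40]
  5 → side 4  [load 37/40]
4 tape sides opened.

4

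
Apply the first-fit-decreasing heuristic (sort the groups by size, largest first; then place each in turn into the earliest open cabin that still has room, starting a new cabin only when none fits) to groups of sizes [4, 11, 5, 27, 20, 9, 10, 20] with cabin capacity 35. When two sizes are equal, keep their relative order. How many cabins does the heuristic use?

4

Sorted descending: 27, 20, 20, 11, 10, 9, 5, 4.
  27 → cabin 1 (new)  [load 27/35]
  20 → cabin 2 (new)  [load 20/35]
  20 → cabin 3 (new)  [load 20/35]
  11 → cabin 2  [load 31/35]
  10 → cabin 3  [load 30/35]
  9 → cabin 4 (new)  [load 9/35]
  5 → cabin 1  [load 32/35]
  4 → cabin 2  [load 35/35]
4 cabins opened.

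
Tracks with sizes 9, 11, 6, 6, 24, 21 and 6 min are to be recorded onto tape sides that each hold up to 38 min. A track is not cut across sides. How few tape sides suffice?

Total = 24 + 21 + 11 + 9 + 6 + 6 + 6 = 83 min.
Lower bound: ⌈83/38⌉ = 3 tape sides.
A packing using 3 tape sides:
  side 1: 24 + 11 = 35
  side 2: 21 + 9 + 6 = 36
  side 3: 6 + 6 = 12
This matches the lower bound, so 3 is optimal.

3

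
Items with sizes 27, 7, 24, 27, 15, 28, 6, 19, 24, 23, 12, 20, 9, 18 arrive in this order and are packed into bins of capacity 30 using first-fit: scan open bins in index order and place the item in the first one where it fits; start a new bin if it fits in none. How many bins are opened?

  27 → bin 1 (new)  [load 27/30]
  7 → bin 2 (new)  [load 7/30]
  24 → bin 3 (new)  [load 24/30]
  27 → bin 4 (new)  [load 27/30]
  15 → bin 2  [load 22/30]
  28 → bin 5 (new)  [load 28/30]
  6 → bin 2  [load 28/30]
  19 → bin 6 (new)  [load 19/30]
  24 → bin 7 (new)  [load 24/30]
  23 → bin 8 (new)  [load 23/30]
  12 → bin 9 (new)  [load 12/30]
  20 → bin 10 (new)  [load 20/30]
  9 → bin 6  [load 28/30]
  18 → bin 9  [load 30/30]
10 bins opened.

10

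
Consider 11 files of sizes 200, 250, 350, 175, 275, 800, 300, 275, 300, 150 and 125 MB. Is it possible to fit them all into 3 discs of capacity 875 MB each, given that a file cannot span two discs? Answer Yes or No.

Total = 3200 MB; ⌈3200/875⌉ = 4.
At least 4 discs are required, but only 3 are allowed.

No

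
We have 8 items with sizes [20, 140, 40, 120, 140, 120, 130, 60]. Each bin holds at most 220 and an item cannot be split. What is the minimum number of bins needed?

Total = 140 + 140 + 130 + 120 + 120 + 60 + 40 + 20 = 770.
Lower bound: ⌈770/220⌉ = 4 bins.
Also, 5 items each exceed 110, and no two of those can share a bin, so at least 5 bins are needed.
A packing using 5 bins:
  bin 1: 140 + 60 + 20 = 220
  bin 2: 140 + 40 = 180
  bin 3: 130 = 130
  bin 4: 120 = 120
  bin 5: 120 = 120
This matches the lower bound, so 5 is optimal.

5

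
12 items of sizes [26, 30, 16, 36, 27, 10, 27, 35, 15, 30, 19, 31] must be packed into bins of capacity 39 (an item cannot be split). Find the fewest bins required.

Total = 36 + 35 + 31 + 30 + 30 + 27 + 27 + 26 + 19 + 16 + 15 + 10 = 302.
Lower bound: ⌈302/39⌉ = 8 bins.
A packing using 10 bins:
  bin 1: 36 = 36
  bin 2: 35 = 35
  bin 3: 31 = 31
  bin 4: 30 = 30
  bin 5: 30 = 30
  bin 6: 27 + 10 = 37
  bin 7: 27 = 27
  bin 8: 26 = 26
  bin 9: 19 + 16 = 35
  bin 10: 15 = 15
No arrangement into 9 bins stays within capacity, so 10 is optimal.

10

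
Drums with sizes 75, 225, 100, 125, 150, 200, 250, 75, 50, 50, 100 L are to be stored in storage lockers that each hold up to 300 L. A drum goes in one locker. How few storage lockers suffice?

Total = 250 + 225 + 200 + 150 + 125 + 100 + 100 + 75 + 75 + 50 + 50 = 1400 L.
Lower bound: ⌈1400/300⌉ = 5 storage lockers.
A packing using 5 storage lockers:
  locker 1: 250 + 50 = 300
  locker 2: 225 + 75 = 300
  locker 3: 200 + 100 = 300
  locker 4: 150 + 125 = 275
  locker 5: 100 + 75 + 50 = 225
This matches the lower bound, so 5 is optimal.

5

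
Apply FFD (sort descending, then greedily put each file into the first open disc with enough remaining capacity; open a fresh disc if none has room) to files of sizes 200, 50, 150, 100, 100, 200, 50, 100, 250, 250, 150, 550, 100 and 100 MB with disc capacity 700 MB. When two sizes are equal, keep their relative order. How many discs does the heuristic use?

4

Sorted descending: 550, 250, 250, 200, 200, 150, 150, 100, 100, 100, 100, 100, 50, 50.
  550 → disc 1 (new)  [load 550/700]
  250 → disc 2 (new)  [load 250/700]
  250 → disc 2  [load 500/700]
  200 → disc 2  [load 700/700]
  200 → disc 3 (new)  [load 200/700]
  150 → disc 1  [load 700/700]
  150 → disc 3  [load 350/700]
  100 → disc 3  [load 450/700]
  100 → disc 3  [load 550/700]
  100 → disc 3  [load 650/700]
  100 → disc 4 (new)  [load 100/700]
  100 → disc 4  [load 200/700]
  50 → disc 3  [load 700/700]
  50 → disc 4  [load 250/700]
4 discs opened.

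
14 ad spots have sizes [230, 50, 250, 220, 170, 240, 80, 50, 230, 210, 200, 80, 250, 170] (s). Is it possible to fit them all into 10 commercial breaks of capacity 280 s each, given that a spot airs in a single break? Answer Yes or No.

A valid assignment using 10 commercial breaks:
  break 1: 250 = 250
  break 2: 250 = 250
  break 3: 240 = 240
  break 4: 230 + 50 = 280
  break 5: 230 + 50 = 280
  break 6: 220 = 220
  break 7: 210 = 210
  break 8: 200 + 80 = 280
  break 9: 170 + 80 = 250
  break 10: 170 = 170
Every load is within 280 s, so 10 commercial breaks suffice.

Yes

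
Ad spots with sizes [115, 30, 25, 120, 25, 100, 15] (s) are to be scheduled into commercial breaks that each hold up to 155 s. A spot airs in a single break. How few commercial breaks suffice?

3

Total = 120 + 115 + 100 + 30 + 25 + 25 + 15 = 430 s.
Lower bound: ⌈430/155⌉ = 3 commercial breaks.
A packing using 3 commercial breaks:
  break 1: 120 + 30 = 150
  break 2: 115 + 25 + 15 = 155
  break 3: 100 + 25 = 125
This matches the lower bound, so 3 is optimal.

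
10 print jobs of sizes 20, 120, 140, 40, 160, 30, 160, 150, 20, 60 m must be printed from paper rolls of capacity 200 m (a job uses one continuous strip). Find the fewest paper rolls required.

5

Total = 160 + 160 + 150 + 140 + 120 + 60 + 40 + 30 + 20 + 20 = 900 m.
Lower bound: ⌈900/200⌉ = 5 paper rolls.
A packing using 5 paper rolls:
  roll 1: 160 + 40 = 200
  roll 2: 160 + 30 = 190
  roll 3: 150 + 20 + 20 = 190
  roll 4: 140 + 60 = 200
  roll 5: 120 = 120
This matches the lower bound, so 5 is optimal.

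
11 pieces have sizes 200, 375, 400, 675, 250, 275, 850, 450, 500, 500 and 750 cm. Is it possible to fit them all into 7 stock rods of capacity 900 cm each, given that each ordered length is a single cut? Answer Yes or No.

A valid assignment using 7 stock rods:
  stock rod 1: 850 = 850
  stock rod 2: 750 = 750
  stock rod 3: 675 + 200 = 875
  stock rod 4: 500 + 400 = 900
  stock rod 5: 500 + 375 = 875
  stock rod 6: 450 + 275 = 725
  stock rod 7: 250 = 250
Every load is within 900 cm, so 7 stock rods suffice.

Yes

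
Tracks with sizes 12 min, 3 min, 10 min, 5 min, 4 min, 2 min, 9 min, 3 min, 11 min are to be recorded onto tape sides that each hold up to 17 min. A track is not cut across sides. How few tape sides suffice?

Total = 12 + 11 + 10 + 9 + 5 + 4 + 3 + 3 + 2 = 59 min.
Lower bound: ⌈59/17⌉ = 4 tape sides.
A packing using 4 tape sides:
  side 1: 12 + 5 = 17
  side 2: 11 + 4 + 2 = 17
  side 3: 10 + 3 + 3 = 16
  side 4: 9 = 9
This matches the lower bound, so 4 is optimal.

4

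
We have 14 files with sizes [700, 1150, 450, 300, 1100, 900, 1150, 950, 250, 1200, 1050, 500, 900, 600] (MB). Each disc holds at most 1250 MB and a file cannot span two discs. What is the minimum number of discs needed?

Total = 1200 + 1150 + 1150 + 1100 + 1050 + 950 + 900 + 900 + 700 + 600 + 500 + 450 + 300 + 250 = 11200 MB.
Lower bound: ⌈11200/1250⌉ = 9 discs.
A packing using 10 discs:
  disc 1: 1200 = 1200
  disc 2: 1150 = 1150
  disc 3: 1150 = 1150
  disc 4: 1100 = 1100
  disc 5: 1050 = 1050
  disc 6: 950 + 300 = 1250
  disc 7: 900 + 250 = 1150
  disc 8: 900 = 900
  disc 9: 700 + 500 = 1200
  disc 10: 600 + 450 = 1050
No arrangement into 9 discs stays within capacity, so 10 is optimal.

10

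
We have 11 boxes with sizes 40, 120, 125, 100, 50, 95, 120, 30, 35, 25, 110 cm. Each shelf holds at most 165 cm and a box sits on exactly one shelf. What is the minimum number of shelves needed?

Total = 125 + 120 + 120 + 110 + 100 + 95 + 50 + 40 + 35 + 30 + 25 = 850 cm.
Lower bound: ⌈850/165⌉ = 6 shelves.
A packing using 6 shelves:
  shelf 1: 125 + 40 = 165
  shelf 2: 120 + 35 = 155
  shelf 3: 120 + 30 = 150
  shelf 4: 110 + 50 = 160
  shelf 5: 100 + 25 = 125
  shelf 6: 95 = 95
This matches the lower bound, so 6 is optimal.

6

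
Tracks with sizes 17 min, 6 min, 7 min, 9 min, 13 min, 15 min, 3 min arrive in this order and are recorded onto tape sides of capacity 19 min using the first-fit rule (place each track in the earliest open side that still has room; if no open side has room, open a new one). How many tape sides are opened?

  17 → side 1 (new)  [load 17/19]
  6 → side 2 (new)  [load 6/19]
  7 → side 2  [load 13/19]
  9 → side 3 (new)  [load 9/19]
  13 → side 4 (new)  [load 13/19]
  15 → side 5 (new)  [load 15/19]
  3 → side 2  [load 16/19]
5 tape sides opened.

5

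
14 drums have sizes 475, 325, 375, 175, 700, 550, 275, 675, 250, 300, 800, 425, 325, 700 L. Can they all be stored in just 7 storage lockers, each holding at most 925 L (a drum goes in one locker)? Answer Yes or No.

Total = 6350 L; ⌈6350/925⌉ = 7.
The bound of 7 does not rule out 7, but exhaustive search shows no assignment into 7 storage lockers of capacity 925 L exists — the minimum is 8.

No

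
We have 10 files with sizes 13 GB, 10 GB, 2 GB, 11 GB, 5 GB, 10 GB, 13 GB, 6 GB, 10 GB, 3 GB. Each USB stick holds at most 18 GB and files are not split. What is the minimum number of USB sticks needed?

6

Total = 13 + 13 + 11 + 10 + 10 + 10 + 6 + 5 + 3 + 2 = 83 GB.
Lower bound: ⌈83/18⌉ = 5 USB sticks.
Also, 6 files each exceed 9 GB, and no two of those can share a USB stick, so at least 6 USB sticks are needed.
A packing using 6 USB sticks:
  USB stick 1: 13 + 5 = 18
  USB stick 2: 13 + 3 + 2 = 18
  USB stick 3: 11 + 6 = 17
  USB stick 4: 10 = 10
  USB stick 5: 10 = 10
  USB stick 6: 10 = 10
This matches the lower bound, so 6 is optimal.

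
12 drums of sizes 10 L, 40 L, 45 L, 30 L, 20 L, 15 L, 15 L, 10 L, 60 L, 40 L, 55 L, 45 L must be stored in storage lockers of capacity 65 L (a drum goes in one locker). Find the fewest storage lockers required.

7

Total = 60 + 55 + 45 + 45 + 40 + 40 + 30 + 20 + 15 + 15 + 10 + 10 = 385 L.
Lower bound: ⌈385/65⌉ = 6 storage lockers.
A packing using 7 storage lockers:
  locker 1: 60 = 60
  locker 2: 55 + 10 = 65
  locker 3: 45 + 20 = 65
  locker 4: 45 + 15 = 60
  locker 5: 40 + 15 + 10 = 65
  locker 6: 40 = 40
  locker 7: 30 = 30
No arrangement into 6 storage lockers stays within capacity, so 7 is optimal.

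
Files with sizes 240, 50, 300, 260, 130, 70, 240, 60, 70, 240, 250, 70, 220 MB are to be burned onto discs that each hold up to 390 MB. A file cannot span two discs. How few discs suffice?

Total = 300 + 260 + 250 + 240 + 240 + 240 + 220 + 130 + 70 + 70 + 70 + 60 + 50 = 2200 MB.
Lower bound: ⌈2200/390⌉ = 6 discs.
Also, 7 files each exceed 195 MB, and no two of those can share a disc, so at least 7 discs are needed.
A packing using 7 discs:
  disc 1: 300 + 70 = 370
  disc 2: 260 + 130 = 390
  disc 3: 250 + 70 + 70 = 390
  disc 4: 240 + 60 + 50 = 350
  disc 5: 240 = 240
  disc 6: 240 = 240
  disc 7: 220 = 220
This matches the lower bound, so 7 is optimal.

7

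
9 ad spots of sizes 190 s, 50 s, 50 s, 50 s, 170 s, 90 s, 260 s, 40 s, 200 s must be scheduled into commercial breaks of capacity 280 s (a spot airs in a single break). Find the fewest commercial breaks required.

Total = 260 + 200 + 190 + 170 + 90 + 50 + 50 + 50 + 40 = 1100 s.
Lower bound: ⌈1100/280⌉ = 4 commercial breaks.
A packing using 5 commercial breaks:
  break 1: 260 = 260
  break 2: 200 + 50 = 250
  break 3: 190 + 90 = 280
  break 4: 170 + 50 + 50 = 270
  break 5: 40 = 40
No arrangement into 4 commercial breaks stays within capacity, so 5 is optimal.

5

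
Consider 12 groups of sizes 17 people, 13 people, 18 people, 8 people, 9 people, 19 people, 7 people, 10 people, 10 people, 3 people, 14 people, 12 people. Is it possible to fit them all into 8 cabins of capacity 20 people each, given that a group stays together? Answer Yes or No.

Yes

A valid assignment using 8 cabins:
  cabin 1: 19 = 19
  cabin 2: 18 = 18
  cabin 3: 17 + 3 = 20
  cabin 4: 14 = 14
  cabin 5: 13 + 7 = 20
  cabin 6: 12 + 8 = 20
  cabin 7: 10 + 10 = 20
  cabin 8: 9 = 9
Every load is within 20 people, so 8 cabins suffice.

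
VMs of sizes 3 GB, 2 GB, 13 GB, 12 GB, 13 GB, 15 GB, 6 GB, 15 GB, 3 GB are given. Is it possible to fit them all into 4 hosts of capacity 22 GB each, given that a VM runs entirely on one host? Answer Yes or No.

No

Total = 82 GB; ⌈82/22⌉ = 4.
5 VMs each exceed half the capacity and cannot share a host, forcing at least 5 hosts.
At least 5 hosts are required, but only 4 are allowed.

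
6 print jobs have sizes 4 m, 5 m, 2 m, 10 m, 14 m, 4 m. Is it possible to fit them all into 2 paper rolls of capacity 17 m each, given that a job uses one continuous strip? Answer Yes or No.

Total = 39 m; ⌈39/17⌉ = 3.
At least 3 paper rolls are required, but only 2 are allowed.

No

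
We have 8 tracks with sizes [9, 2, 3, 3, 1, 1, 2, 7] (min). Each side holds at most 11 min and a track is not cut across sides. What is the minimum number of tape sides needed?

Total = 9 + 7 + 3 + 3 + 2 + 2 + 1 + 1 = 28 min.
Lower bound: ⌈28/11⌉ = 3 tape sides.
A packing using 3 tape sides:
  side 1: 9 + 2 = 11
  side 2: 7 + 3 + 1 = 11
  side 3: 3 + 2 + 1 = 6
This matches the lower bound, so 3 is optimal.

3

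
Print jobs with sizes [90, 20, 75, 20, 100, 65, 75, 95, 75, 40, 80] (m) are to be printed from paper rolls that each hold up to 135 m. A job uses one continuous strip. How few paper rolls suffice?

Total = 100 + 95 + 90 + 80 + 75 + 75 + 75 + 65 + 40 + 20 + 20 = 735 m.
Lower bound: ⌈735/135⌉ = 6 paper rolls.
Also, 7 print jobs each exceed 135/2 m, and no two of those can share a roll, so at least 7 paper rolls are needed.
A packing using 8 paper rolls:
  roll 1: 100 + 20 = 120
  roll 2: 95 + 40 = 135
  roll 3: 90 + 20 = 110
  roll 4: 80 = 80
  roll 5: 75 = 75
  roll 6: 75 = 75
  roll 7: 75 = 75
  roll 8: 65 = 65
No arrangement into 7 paper rolls stays within capacity, so 8 is optimal.

8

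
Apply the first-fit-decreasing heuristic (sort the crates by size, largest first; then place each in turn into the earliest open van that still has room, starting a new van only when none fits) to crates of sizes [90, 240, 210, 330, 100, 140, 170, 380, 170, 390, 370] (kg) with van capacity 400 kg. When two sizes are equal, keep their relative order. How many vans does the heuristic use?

Sorted descending: 390, 380, 370, 330, 240, 210, 170, 170, 140, 100, 90.
  390 → van 1 (new)  [load 390/400]
  380 → van 2 (new)  [load 380/400]
  370 → van 3 (new)  [load 370/400]
  330 → van 4 (new)  [load 330/400]
  240 → van 5 (new)  [load 240/400]
  210 → van 6 (new)  [load 210/400]
  170 → van 6  [load 380/400]
  170 → van 7 (new)  [load 170/400]
  140 → van 5  [load 380/400]
  100 → van 7  [load 270/400]
  90 → van 7  [load 360/400]
7 vans opened.

7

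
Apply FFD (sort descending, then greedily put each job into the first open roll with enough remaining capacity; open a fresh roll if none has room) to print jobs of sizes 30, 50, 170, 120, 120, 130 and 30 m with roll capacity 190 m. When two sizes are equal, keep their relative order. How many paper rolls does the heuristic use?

4

Sorted descending: 170, 130, 120, 120, 50, 30, 30.
  170 → roll 1 (new)  [load 170/190]
  130 → roll 2 (new)  [load 130/190]
  120 → roll 3 (new)  [load 120/190]
  120 → roll 4 (new)  [load 120/190]
  50 → roll 2  [load 180/190]
  30 → roll 3  [load 150/190]
  30 → roll 3  [load 180/190]
4 paper rolls opened.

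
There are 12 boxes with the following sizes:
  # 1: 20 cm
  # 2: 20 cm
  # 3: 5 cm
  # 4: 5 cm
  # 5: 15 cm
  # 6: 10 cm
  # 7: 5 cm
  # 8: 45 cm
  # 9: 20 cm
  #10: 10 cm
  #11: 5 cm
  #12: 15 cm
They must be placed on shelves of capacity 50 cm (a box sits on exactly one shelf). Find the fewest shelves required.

Total = 45 + 20 + 20 + 20 + 15 + 15 + 10 + 10 + 5 + 5 + 5 + 5 = 175 cm.
Lower bound: ⌈175/50⌉ = 4 shelves.
A packing using 4 shelves:
  shelf 1: 45 + 5 = 50
  shelf 2: 20 + 20 + 10 = 50
  shelf 3: 20 + 15 + 15 = 50
  shelf 4: 10 + 5 + 5 + 5 = 25
This matches the lower bound, so 4 is optimal.

4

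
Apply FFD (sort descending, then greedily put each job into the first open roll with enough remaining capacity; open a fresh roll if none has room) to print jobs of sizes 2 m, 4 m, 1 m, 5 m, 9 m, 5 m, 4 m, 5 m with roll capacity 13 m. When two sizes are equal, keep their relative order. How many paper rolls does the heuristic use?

3

Sorted descending: 9, 5, 5, 5, 4, 4, 2, 1.
  9 → roll 1 (new)  [load 9/13]
  5 → roll 2 (new)  [load 5/13]
  5 → roll 2  [load 10/13]
  5 → roll 3 (new)  [load 5/13]
  4 → roll 1  [load 13/13]
  4 → roll 3  [load 9/13]
  2 → roll 2  [load 12/13]
  1 → roll 2  [load 13/13]
3 paper rolls opened.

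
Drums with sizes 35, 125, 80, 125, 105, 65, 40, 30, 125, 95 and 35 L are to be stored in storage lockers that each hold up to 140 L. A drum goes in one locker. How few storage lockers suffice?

Total = 125 + 125 + 125 + 105 + 95 + 80 + 65 + 40 + 35 + 35 + 30 = 860 L.
Lower bound: ⌈860/140⌉ = 7 storage lockers.
A packing using 7 storage lockers:
  locker 1: 125 = 125
  locker 2: 125 = 125
  locker 3: 125 = 125
  locker 4: 105 + 35 = 140
  locker 5: 95 + 40 = 135
  locker 6: 80 + 35 = 115
  locker 7: 65 + 30 = 95
This matches the lower bound, so 7 is optimal.

7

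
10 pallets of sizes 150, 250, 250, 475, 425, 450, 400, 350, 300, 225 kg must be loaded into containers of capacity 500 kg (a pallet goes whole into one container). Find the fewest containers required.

Total = 475 + 450 + 425 + 400 + 350 + 300 + 250 + 250 + 225 + 150 = 3275 kg.
Lower bound: ⌈3275/500⌉ = 7 containers.
A packing using 8 containers:
  container 1: 475 = 475
  container 2: 450 = 450
  container 3: 425 = 425
  container 4: 400 = 400
  container 5: 350 + 150 = 500
  container 6: 300 = 300
  container 7: 250 + 250 = 500
  container 8: 225 = 225
No arrangement into 7 containers stays within capacity, so 8 is optimal.

8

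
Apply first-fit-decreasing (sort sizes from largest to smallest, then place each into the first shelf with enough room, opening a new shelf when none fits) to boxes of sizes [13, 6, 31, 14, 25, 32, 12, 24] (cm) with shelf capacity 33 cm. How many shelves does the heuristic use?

Sorted descending: 32, 31, 25, 24, 14, 13, 12, 6.
  32 → shelf 1 (new)  [load 32/33]
  31 → shelf 2 (new)  [load 31/33]
  25 → shelf 3 (new)  [load 25/33]
  24 → shelf 4 (new)  [load 24/33]
  14 → shelf 5 (new)  [load 14/33]
  13 → shelf 5  [load 27/33]
  12 → shelf 6 (new)  [load 12/33]
  6 → shelf 3  [load 31/33]
6 shelves opened.

6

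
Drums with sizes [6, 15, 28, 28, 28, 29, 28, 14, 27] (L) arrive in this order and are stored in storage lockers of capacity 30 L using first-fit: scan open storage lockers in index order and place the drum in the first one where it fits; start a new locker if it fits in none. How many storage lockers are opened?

  6 → locker 1 (new)  [load 6/30]
  15 → locker 1  [load 21/30]
  28 → locker 2 (new)  [load 28/30]
  28 → locker 3 (new)  [load 28/30]
  28 → locker 4 (new)  [load 28/30]
  29 → locker 5 (new)  [load 29/30]
  28 → locker 6 (new)  [load 28/30]
  14 → locker 7 (new)  [load 14/30]
  27 → locker 8 (new)  [load 27/30]
8 storage lockers opened.

8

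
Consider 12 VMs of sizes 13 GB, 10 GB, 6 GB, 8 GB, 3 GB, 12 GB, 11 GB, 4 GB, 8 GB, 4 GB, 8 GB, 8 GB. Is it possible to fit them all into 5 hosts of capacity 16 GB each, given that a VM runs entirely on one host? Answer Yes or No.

Total = 95 GB; ⌈95/16⌉ = 6.
At least 6 hosts are required, but only 5 are allowed.

No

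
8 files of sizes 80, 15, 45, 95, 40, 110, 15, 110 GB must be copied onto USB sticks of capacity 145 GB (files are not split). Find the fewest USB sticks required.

4

Total = 110 + 110 + 95 + 80 + 45 + 40 + 15 + 15 = 510 GB.
Lower bound: ⌈510/145⌉ = 4 USB sticks.
A packing using 4 USB sticks:
  USB stick 1: 110 + 15 + 15 = 140
  USB stick 2: 110 = 110
  USB stick 3: 95 + 45 = 140
  USB stick 4: 80 + 40 = 120
This matches the lower bound, so 4 is optimal.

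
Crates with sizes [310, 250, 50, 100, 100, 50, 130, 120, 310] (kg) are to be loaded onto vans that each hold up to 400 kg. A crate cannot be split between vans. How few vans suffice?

Total = 310 + 310 + 250 + 130 + 120 + 100 + 100 + 50 + 50 = 1420 kg.
Lower bound: ⌈1420/400⌉ = 4 vans.
A packing using 4 vans:
  van 1: 310 + 50 = 360
  van 2: 310 + 50 = 360
  van 3: 250 + 130 = 380
  van 4: 120 + 100 + 100 = 320
This matches the lower bound, so 4 is optimal.

4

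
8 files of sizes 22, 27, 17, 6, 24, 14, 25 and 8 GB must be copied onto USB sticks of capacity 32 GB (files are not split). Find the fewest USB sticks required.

Total = 27 + 25 + 24 + 22 + 17 + 14 + 8 + 6 = 143 GB.
Lower bound: ⌈143/32⌉ = 5 USB sticks.
A packing using 5 USB sticks:
  USB stick 1: 27 = 27
  USB stick 2: 25 + 6 = 31
  USB stick 3: 24 + 8 = 32
  USB stick 4: 22 = 22
  USB stick 5: 17 + 14 = 31
This matches the lower bound, so 5 is optimal.

5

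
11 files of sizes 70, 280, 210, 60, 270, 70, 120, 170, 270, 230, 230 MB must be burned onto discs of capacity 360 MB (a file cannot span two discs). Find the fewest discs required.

7

Total = 280 + 270 + 270 + 230 + 230 + 210 + 170 + 120 + 70 + 70 + 60 = 1980 MB.
Lower bound: ⌈1980/360⌉ = 6 discs.
A packing using 7 discs:
  disc 1: 280 + 70 = 350
  disc 2: 270 + 70 = 340
  disc 3: 270 + 60 = 330
  disc 4: 230 + 120 = 350
  disc 5: 230 = 230
  disc 6: 210 = 210
  disc 7: 170 = 170
No arrangement into 6 discs stays within capacity, so 7 is optimal.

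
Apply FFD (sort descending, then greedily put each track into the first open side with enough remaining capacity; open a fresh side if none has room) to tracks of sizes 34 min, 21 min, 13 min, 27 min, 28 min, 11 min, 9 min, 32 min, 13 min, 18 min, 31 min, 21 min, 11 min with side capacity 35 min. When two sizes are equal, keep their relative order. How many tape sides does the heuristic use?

9

Sorted descending: 34, 32, 31, 28, 27, 21, 21, 18, 13, 13, 11, 11, 9.
  34 → side 1 (new)  [load 34/35]
  32 → side 2 (new)  [load 32/35]
  31 → side 3 (new)  [load 31/35]
  28 → side 4 (new)  [load 28/35]
  27 → side 5 (new)  [load 27/35]
  21 → side 6 (new)  [load 21/35]
  21 → side 7 (new)  [load 21/35]
  18 → side 8 (new)  [load 18/35]
  13 → side 6  [load 34/35]
  13 → side 7  [load 34/35]
  11 → side 8  [load 29/35]
  11 → side 9 (new)  [load 11/35]
  9 → side 9  [load 20/35]
9 tape sides opened.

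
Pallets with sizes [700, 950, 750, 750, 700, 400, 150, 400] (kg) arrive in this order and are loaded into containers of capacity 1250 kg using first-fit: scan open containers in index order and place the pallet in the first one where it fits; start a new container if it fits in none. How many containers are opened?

  700 → container 1 (new)  [load 700/1250]
  950 → container 2 (new)  [load 950/1250]
  750 → container 3 (new)  [load 750/1250]
  750 → container 4 (new)  [load 750/1250]
  700 → container 5 (new)  [load 700/1250]
  400 → container 1  [load 1100/1250]
  150 → container 1  [load 1250/1250]
  400 → container 3  [load 1150/1250]
5 containers opened.

5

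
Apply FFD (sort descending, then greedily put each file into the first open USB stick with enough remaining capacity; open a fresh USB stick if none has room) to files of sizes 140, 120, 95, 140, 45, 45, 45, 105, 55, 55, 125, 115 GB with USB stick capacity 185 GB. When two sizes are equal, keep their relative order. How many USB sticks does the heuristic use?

7

Sorted descending: 140, 140, 125, 120, 115, 105, 95, 55, 55, 45, 45, 45.
  140 → USB stick 1 (new)  [load 140/185]
  140 → USB stick 2 (new)  [load 140/185]
  125 → USB stick 3 (new)  [load 125/185]
  120 → USB stick 4 (new)  [load 120/185]
  115 → USB stick 5 (new)  [load 115/185]
  105 → USB stick 6 (new)  [load 105/185]
  95 → USB stick 7 (new)  [load 95/185]
  55 → USB stick 3  [load 180/185]
  55 → USB stick 4  [load 175/185]
  45 → USB stick 1  [load 185/185]
  45 → USB stick 2  [load 185/185]
  45 → USB stick 5  [load 160/185]
7 USB sticks opened.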